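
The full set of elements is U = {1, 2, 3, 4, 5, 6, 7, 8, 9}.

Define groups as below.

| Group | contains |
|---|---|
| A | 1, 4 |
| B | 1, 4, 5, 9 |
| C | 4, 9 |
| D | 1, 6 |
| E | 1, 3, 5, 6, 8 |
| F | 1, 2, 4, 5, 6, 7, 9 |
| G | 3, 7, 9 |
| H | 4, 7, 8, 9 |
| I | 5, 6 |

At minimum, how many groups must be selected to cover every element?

E and F cover everything between them: the union {1, 2, 3, 4, 5, 6, 7, 8, 9} is all of U.
No single group has all 9 elements (the largest, F, has 7), so 2 is optimal.

2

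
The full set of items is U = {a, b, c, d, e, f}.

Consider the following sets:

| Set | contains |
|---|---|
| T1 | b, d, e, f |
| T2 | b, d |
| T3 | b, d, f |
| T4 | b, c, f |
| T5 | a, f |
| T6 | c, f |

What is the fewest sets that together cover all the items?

3

Take {T1, T5, T6}. Their union is {a, b, c, d, e, f}, which is all 6 items.
Only T5 contains a, so T5 is forced; the remaining 4 items need at least 2 more sets (each remaining set adds at most 3) — so at least 3 sets are needed, and 3 is optimal.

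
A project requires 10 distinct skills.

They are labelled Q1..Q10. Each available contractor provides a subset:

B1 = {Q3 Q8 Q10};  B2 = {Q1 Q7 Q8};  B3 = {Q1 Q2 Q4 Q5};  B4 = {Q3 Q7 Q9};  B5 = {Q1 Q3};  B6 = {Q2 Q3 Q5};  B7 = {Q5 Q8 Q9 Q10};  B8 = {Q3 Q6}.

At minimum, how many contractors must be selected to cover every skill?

B3 and B4 and B7 and B8 together: B3 ∪ B4 ∪ B7 ∪ B8 = {Q1, Q2, Q3, Q4, Q5, Q6, Q7, Q8, Q9, Q10} — every skill is covered.
No 3 of the 8 contractors cover everything (all 56 combinations miss at least one skill), so 4 is optimal.

4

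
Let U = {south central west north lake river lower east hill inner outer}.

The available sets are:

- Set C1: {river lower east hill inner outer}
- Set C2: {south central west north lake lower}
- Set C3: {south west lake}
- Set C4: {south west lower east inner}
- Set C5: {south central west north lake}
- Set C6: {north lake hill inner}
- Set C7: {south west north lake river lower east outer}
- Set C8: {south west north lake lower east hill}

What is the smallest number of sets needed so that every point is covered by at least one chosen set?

2

Take {C1, C5}. Their union is {south, central, west, north, lake, river, lower, east, hill, inner, outer}, which is all 11 points.
No single set has all 11 points (the largest, C7, has 8), so 2 is optimal.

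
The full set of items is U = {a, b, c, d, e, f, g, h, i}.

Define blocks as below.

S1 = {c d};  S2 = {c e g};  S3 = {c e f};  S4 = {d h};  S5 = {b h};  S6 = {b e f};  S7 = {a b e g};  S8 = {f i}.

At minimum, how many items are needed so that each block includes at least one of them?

4

The 4 items {c, e, f, h} hit every block.
No choice of 3 items meets every block, so 4 is the minimum.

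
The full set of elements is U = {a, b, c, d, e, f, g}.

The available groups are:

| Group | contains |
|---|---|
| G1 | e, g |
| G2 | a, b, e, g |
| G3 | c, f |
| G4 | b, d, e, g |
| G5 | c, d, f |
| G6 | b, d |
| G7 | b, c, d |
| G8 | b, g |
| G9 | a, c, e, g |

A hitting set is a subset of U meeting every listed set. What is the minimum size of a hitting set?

Take H = {b, c, e}. Each listed group contains at least one of these, so H is a hitting set of size 3.
The groups G1, G3, G6 are pairwise disjoint, so any hitting set needs a separate element for each — at least 3. Hence 3 is optimal.

3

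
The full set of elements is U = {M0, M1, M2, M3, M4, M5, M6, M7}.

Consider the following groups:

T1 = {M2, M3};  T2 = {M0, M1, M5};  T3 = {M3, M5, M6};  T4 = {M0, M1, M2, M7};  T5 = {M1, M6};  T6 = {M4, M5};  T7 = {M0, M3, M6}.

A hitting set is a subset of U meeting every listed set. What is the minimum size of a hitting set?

3

Take H = {M2, M5, M6}. Each listed group contains at least one of these, so H is a hitting set of size 3.
The groups T1, T5, T6 are pairwise disjoint, so any hitting set needs a separate element for each — at least 3. Hence 3 is optimal.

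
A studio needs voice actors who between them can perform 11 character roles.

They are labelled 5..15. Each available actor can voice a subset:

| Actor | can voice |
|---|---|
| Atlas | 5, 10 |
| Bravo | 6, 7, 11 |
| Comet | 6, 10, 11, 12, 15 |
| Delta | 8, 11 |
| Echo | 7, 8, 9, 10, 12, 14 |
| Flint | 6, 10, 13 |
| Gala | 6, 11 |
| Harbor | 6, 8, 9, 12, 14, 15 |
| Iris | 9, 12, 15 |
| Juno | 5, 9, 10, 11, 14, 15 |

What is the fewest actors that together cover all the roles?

Take {Echo, Flint, Juno}. Their union is {5, 6, 7, 8, 9, 10, 11, 12, 13, 14, 15}, which is all 11 roles.
Only Flint contains 13, so Flint is forced; the remaining 8 roles need at least 2 more actors (each remaining actor adds at most 5) — so at least 3 actors are needed, and 3 is optimal.

3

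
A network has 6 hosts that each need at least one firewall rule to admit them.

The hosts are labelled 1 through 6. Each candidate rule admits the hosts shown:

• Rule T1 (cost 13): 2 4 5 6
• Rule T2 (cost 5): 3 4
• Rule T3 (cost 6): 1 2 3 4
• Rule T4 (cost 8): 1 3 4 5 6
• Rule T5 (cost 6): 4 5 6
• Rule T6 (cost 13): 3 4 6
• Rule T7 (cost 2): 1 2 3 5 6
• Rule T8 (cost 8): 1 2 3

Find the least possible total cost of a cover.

T2, T7 together cover every host (T2 ∪ T7 = {1, 2, 3, 4, 5, 6}); total cost 5 + 2 = 7.
No covering selection has total cost below 7.

7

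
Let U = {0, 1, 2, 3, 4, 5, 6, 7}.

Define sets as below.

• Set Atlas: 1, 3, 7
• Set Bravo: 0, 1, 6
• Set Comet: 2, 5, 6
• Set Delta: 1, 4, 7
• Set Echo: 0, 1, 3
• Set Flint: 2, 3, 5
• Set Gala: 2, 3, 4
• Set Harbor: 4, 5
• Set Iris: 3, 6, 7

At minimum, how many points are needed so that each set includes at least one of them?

3

H = {3, 4, 6} meets every set (each contains at least one member of H), and |H| = 3.
No choice of 2 points meets every set, so 3 is the minimum.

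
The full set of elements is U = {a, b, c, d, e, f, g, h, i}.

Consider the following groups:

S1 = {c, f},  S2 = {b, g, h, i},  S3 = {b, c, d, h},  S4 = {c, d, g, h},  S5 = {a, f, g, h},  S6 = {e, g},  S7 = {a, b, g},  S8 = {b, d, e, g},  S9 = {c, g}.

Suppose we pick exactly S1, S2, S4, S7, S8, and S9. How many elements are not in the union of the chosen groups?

Union of S1, S2, S4, S7, S8, S9 = {a, b, c, d, e, f, g, h, i} — that's every element, so 0 are uncovered.

0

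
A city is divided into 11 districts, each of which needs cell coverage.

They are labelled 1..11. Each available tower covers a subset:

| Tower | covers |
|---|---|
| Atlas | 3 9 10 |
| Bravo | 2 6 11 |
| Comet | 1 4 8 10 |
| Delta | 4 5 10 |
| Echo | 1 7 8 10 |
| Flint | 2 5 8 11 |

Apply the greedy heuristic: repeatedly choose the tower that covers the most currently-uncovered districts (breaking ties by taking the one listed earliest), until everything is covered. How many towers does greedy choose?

5

Greedy: pick Comet (covers 4 new) → pick Bravo (covers 3 new) → pick Atlas (covers 2 new) → pick Delta (covers 1 new) → pick Echo (covers 1 new). Total picks: 5.
(The true minimum cover uses only 4 towers, so greedy is not optimal here.)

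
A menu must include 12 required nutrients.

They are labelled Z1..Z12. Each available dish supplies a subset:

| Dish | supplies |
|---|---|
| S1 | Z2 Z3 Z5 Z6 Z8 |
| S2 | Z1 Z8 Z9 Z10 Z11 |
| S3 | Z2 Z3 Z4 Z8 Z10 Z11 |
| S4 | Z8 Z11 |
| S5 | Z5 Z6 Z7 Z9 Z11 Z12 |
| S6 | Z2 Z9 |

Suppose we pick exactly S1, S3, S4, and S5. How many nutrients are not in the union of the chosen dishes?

1

Union of S1, S3, S4, S5 = {Z2, Z3, Z4, Z5, Z6, Z7, Z8, Z9, Z10, Z11, Z12}.
Not covered: Z1 — 1 nutrient.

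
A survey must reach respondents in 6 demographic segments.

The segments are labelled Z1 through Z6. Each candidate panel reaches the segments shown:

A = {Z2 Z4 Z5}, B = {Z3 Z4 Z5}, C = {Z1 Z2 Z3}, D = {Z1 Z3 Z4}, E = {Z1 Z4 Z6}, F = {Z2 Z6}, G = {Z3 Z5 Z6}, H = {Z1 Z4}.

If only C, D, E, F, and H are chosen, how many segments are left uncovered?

Union of C, D, E, F, H = {Z1, Z2, Z3, Z4, Z6}.
Not covered: Z5 — 1 segment.

1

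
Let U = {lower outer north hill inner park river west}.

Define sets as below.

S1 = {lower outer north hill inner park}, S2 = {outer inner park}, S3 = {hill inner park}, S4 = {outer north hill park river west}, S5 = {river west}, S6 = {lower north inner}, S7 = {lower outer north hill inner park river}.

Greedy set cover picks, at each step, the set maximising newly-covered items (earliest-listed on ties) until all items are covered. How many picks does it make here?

2

Greedy: pick S7 (covers 7 new) → pick S4 (covers 1 new). Total picks: 2.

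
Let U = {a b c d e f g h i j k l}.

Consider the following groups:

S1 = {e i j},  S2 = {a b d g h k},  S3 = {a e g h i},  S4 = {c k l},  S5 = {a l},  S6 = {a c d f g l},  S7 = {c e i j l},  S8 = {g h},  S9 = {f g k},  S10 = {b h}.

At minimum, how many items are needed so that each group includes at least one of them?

4

The 4 items {a, h, j, k} hit every group.
The groups S1, S5, S9, S10 are pairwise disjoint, so any hitting set needs a separate item for each — at least 4. Hence 4 is optimal.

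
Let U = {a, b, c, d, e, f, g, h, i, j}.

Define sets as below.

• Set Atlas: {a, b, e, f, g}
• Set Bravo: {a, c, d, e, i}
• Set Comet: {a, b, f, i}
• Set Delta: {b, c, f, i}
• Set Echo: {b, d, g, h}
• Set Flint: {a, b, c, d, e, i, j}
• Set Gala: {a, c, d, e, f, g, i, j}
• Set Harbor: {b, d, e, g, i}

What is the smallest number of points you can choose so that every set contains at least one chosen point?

T = {d, f} meets every set (each contains at least one member of T), and |T| = 2.
No single point lies in every set, so at least 2 are needed and 2 is optimal.

2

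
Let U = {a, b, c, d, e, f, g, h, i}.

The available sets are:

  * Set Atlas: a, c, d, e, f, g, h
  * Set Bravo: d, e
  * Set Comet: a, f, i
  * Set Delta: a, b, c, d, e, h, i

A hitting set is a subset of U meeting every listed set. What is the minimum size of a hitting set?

2

Take T = {e, f}. Each listed set contains at least one of these, so T is a hitting set of size 2.
The sets Bravo, Comet are pairwise disjoint, so any hitting set needs a separate item for each — at least 2. Hence 2 is optimal.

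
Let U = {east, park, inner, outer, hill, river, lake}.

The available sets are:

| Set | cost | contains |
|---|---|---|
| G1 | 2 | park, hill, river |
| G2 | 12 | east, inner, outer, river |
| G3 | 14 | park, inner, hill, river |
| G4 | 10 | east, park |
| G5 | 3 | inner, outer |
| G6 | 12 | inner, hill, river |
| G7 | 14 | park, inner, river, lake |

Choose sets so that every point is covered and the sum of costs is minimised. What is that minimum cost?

G1, G2, G7 together cover every point (G1 ∪ G2 ∪ G7 = {east, park, inner, outer, hill, river, lake}); total cost 2 + 12 + 14 = 28.
The greedy pick G1, G5, G4, G7 costs 29; no covering selection beats 28.

28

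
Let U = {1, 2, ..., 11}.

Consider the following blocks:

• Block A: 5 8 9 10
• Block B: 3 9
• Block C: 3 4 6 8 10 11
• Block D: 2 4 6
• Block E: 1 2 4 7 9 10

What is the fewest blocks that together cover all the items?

3

A and C and E together: A ∪ C ∪ E = {1, 2, 3, 4, 5, 6, 7, 8, 9, 10, 11} — every item is covered.
Only E contains 1, so E is forced; the remaining 5 items need at least 2 more blocks (each remaining block adds at most 4) — so at least 3 blocks are needed, and 3 is optimal.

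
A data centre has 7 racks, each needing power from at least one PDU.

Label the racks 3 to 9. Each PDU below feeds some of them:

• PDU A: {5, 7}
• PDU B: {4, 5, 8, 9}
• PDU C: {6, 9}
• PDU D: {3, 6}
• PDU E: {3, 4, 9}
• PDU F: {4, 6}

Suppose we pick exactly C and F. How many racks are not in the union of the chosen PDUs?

Union of C, F = {4, 6, 9}.
Not covered: 3, 5, 7, 8 — 4 racks.

4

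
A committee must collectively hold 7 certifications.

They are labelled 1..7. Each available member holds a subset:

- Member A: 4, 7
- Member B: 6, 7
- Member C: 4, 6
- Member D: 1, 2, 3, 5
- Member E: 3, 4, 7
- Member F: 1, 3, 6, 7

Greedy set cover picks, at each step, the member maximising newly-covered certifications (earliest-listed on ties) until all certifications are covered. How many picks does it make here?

Greedy: pick D (covers 4 new) → pick A (covers 2 new) → pick B (covers 1 new). Total picks: 3.

3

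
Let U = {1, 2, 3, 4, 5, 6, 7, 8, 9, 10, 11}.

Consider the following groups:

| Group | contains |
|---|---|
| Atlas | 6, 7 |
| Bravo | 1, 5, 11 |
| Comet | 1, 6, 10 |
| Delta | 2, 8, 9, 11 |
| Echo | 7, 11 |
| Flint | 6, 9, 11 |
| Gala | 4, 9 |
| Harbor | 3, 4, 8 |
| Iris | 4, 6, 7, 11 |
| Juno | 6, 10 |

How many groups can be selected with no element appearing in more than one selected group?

3

Bravo, Gala, Juno are pairwise disjoint (Bravo={1,5,11}; Gala={4,9}; Juno={6,10}).
Every remaining group overlaps one of these, and no 4 of the listed groups are pairwise disjoint, so 3 is the maximum.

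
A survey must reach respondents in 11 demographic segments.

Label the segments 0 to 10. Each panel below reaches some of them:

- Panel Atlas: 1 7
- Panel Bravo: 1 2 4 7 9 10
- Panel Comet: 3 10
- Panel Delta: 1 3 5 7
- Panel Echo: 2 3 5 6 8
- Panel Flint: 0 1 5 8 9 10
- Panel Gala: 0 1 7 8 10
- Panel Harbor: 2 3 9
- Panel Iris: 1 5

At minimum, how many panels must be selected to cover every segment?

Take {Bravo, Echo, Flint}. Their union is {0, 1, 2, 3, 4, 5, 6, 7, 8, 9, 10}, which is all 11 segments.
Only Bravo contains 4, so Bravo is forced; the remaining 5 segments need at least 2 more panels (each remaining panel adds at most 4) — so at least 3 panels are needed, and 3 is optimal.

3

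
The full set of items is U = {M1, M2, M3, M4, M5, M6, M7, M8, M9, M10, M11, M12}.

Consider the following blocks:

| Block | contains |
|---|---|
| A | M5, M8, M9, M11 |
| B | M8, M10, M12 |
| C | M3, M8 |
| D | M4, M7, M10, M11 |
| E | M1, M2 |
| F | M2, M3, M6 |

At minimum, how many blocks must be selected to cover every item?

5

Take {A, B, D, E, F}. Their union is {M1, M2, M3, M4, M5, M6, M7, M8, M9, M10, M11, M12}, which is all 12 items.
No 4 of the 6 blocks cover everything (all 15 combinations miss at least one item), so 5 is optimal.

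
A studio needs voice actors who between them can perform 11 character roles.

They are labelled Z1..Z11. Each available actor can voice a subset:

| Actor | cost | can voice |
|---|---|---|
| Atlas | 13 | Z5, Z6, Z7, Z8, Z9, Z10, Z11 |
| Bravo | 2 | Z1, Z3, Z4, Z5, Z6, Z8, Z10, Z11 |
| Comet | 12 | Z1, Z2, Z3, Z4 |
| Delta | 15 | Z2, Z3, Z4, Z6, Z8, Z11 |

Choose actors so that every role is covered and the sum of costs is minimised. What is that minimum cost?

25

Atlas, Comet together cover every role (Atlas ∪ Comet = {Z1, Z2, Z3, Z4, Z5, Z6, Z7, Z8, Z9, Z10, Z11}); total cost 13 + 12 = 25.
The greedy pick Bravo, Atlas, Comet costs 27; no covering selection beats 25.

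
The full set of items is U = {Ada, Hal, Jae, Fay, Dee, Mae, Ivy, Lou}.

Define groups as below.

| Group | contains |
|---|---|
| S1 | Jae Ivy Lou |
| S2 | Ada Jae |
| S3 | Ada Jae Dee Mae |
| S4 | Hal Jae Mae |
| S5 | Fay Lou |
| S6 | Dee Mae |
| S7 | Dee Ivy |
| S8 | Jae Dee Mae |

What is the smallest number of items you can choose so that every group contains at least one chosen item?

The 3 items {Jae, Dee, Lou} hit every group.
The groups S2, S5, S6 are pairwise disjoint, so any hitting set needs a separate item for each — at least 3. Hence 3 is optimal.

3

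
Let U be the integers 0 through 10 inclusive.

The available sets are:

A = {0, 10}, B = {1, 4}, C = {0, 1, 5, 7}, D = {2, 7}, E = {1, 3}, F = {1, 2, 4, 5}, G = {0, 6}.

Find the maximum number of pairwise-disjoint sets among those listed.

B, D, G are pairwise disjoint (B={1,4}; D={2,7}; G={0,6}).
Every remaining set overlaps one of these, and no 4 of the listed sets are pairwise disjoint, so 3 is the maximum.

3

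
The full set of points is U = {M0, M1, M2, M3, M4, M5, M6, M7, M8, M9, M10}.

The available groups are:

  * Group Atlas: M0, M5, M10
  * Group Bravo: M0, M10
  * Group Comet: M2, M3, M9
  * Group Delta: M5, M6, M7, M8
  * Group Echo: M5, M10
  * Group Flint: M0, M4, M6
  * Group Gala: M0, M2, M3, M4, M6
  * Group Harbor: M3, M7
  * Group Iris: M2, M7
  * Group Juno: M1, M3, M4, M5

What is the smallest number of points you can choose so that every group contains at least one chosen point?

4

H = {M0, M3, M5, M7} meets every group (each contains at least one member of H), and |H| = 4.
No choice of 3 points meets every group, so 4 is the minimum.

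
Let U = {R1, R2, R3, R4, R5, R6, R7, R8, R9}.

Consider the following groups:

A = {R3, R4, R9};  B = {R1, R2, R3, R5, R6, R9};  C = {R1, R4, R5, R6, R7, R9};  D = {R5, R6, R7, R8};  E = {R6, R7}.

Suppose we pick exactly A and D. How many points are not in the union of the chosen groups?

Union of A, D = {R3, R4, R5, R6, R7, R8, R9}.
Not covered: R1, R2 — 2 points.

2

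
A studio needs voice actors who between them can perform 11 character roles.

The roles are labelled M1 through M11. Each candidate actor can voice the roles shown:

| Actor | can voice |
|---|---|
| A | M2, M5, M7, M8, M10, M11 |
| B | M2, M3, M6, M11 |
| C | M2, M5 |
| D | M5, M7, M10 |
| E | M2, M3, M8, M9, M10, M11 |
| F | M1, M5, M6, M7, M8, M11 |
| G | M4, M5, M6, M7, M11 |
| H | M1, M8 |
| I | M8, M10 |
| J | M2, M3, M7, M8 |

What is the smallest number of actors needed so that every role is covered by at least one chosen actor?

Take {E, G, H}. Their union is {M1, M2, M3, M4, M5, M6, M7, M8, M9, M10, M11}, which is all 11 roles.
Only G contains M4, so G is forced; the remaining 6 roles need at least 2 more actors (each remaining actor adds at most 5) — so at least 3 actors are needed, and 3 is optimal.

3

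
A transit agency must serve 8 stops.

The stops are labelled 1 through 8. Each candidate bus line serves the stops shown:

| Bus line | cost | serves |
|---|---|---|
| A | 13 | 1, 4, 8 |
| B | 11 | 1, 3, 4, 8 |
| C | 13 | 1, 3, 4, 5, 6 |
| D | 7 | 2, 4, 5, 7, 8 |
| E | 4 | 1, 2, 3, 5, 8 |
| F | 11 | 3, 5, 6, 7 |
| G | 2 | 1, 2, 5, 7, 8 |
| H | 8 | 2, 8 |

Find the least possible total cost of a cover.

15

C, G together cover every stop (C ∪ G = {1, 2, 3, 4, 5, 6, 7, 8}); total cost 13 + 2 = 15.
The greedy pick G, E, C costs 19; no covering selection beats 15.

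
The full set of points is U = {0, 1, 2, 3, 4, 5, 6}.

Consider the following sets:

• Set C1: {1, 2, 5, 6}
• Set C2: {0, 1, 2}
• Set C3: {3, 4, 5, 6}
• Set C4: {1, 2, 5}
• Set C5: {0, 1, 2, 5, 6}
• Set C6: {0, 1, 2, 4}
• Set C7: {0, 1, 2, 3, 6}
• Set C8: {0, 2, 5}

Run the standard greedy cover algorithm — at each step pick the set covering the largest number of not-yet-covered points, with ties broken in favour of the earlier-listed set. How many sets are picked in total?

2

Greedy: pick C5 (covers 5 new) → pick C3 (covers 2 new). Total picks: 2.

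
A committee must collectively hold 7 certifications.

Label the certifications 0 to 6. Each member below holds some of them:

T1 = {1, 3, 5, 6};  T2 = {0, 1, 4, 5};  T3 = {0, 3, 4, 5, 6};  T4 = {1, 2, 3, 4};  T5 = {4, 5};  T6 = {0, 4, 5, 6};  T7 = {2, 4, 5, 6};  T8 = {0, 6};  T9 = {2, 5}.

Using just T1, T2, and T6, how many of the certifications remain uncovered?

Union of T1, T2, T6 = {0, 1, 3, 4, 5, 6}.
Not covered: 2 — 1 certification.

1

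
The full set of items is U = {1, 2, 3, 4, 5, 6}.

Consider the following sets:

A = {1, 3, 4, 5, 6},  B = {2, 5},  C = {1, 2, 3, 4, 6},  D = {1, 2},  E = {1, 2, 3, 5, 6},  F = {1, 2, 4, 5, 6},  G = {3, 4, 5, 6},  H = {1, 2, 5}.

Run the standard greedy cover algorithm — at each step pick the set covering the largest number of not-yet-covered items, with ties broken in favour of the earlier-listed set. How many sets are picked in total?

Greedy: pick A (covers 5 new) → pick B (covers 1 new). Total picks: 2.

2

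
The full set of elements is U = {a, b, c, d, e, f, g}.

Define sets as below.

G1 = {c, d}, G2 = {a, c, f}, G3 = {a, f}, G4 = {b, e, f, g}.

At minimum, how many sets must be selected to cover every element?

G1, G2, and G4 cover everything between them: the union {a, b, c, d, e, f, g} is all of U.
Only G4 contains b, so G4 is forced; the remaining 3 elements need at least 2 more sets (each remaining set adds at most 2) — so at least 3 sets are needed, and 3 is optimal.

3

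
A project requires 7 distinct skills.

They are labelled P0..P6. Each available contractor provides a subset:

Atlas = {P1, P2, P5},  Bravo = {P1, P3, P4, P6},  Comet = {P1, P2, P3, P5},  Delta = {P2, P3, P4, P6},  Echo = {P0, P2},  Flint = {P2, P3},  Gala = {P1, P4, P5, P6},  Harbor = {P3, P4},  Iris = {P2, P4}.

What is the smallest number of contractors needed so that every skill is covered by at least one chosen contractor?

Take {Bravo, Echo, Gala}. Their union is {P0, P1, P2, P3, P4, P5, P6}, which is all 7 skills.
Only Echo contains P0, so Echo is forced; the remaining 5 skills need at least 2 more contractors (each remaining contractor adds at most 4) — so at least 3 contractors are needed, and 3 is optimal.

3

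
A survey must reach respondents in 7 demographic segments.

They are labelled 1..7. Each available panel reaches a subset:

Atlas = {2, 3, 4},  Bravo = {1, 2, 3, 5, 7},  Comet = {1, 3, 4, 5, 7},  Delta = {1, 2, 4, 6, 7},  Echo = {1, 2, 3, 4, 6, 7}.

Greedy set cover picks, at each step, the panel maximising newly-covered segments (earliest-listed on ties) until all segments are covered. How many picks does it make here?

2

Greedy: pick Echo (covers 6 new) → pick Bravo (covers 1 new). Total picks: 2.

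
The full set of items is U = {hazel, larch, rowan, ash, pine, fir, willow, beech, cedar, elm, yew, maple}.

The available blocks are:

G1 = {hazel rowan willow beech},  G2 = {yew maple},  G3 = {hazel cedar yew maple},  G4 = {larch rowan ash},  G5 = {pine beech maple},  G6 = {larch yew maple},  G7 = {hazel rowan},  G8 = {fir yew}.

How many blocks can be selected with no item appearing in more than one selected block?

3

G5, G7, G8 are pairwise disjoint (G5={pine,beech,maple}; G7={hazel,rowan}; G8={fir,yew}).
Every remaining block overlaps one of these, and no 4 of the listed blocks are pairwise disjoint, so 3 is the maximum.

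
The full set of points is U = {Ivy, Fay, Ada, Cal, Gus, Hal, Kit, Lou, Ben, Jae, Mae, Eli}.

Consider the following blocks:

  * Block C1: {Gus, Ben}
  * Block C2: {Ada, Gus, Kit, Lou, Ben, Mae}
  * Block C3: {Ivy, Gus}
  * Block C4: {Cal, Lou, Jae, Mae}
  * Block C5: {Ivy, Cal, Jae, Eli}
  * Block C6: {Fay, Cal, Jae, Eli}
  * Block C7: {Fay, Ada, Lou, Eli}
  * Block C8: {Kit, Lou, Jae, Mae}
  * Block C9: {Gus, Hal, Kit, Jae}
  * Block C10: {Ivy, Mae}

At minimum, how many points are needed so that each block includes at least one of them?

3

Take H = {Gus, Mae, Eli}. Each listed block contains at least one of these, so H is a hitting set of size 3.
The blocks C1, C6, C10 are pairwise disjoint, so any hitting set needs a separate point for each — at least 3. Hence 3 is optimal.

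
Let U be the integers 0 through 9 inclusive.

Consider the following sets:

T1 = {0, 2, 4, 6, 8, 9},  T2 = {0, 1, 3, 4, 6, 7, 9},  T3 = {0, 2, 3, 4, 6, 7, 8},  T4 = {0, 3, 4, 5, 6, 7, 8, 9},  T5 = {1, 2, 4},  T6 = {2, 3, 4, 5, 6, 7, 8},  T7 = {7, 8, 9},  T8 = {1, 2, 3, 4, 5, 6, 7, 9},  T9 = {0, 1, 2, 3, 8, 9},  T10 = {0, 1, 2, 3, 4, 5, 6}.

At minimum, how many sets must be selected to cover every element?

T7 and T10 cover everything between them: the union {0, 1, 2, 3, 4, 5, 6, 7, 8, 9} is all of U.
No single set has all 10 elements (the largest, T4, has 8), so 2 is optimal.

2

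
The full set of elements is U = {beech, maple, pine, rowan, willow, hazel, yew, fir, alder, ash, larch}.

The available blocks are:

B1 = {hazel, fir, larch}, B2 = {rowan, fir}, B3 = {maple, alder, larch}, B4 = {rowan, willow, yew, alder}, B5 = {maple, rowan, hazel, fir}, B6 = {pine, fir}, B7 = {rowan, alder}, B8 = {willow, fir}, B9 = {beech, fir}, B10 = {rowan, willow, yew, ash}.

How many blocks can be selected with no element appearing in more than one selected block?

3

B3, B9, B10 are pairwise disjoint (B3={maple,alder,larch}; B9={beech,fir}; B10={rowan,willow,yew,ash}).
Every remaining block overlaps one of these, and no 4 of the listed blocks are pairwise disjoint, so 3 is the maximum.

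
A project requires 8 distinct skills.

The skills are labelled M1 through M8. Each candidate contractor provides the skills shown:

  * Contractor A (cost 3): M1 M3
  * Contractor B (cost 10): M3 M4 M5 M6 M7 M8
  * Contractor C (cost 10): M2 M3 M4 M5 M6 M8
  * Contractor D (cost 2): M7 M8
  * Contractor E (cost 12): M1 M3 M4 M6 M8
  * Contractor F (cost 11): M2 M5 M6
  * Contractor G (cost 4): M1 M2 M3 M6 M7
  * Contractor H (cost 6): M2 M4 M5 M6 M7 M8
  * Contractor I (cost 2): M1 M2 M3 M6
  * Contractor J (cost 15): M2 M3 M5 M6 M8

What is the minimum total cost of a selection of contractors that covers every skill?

8

H, I together cover every skill (H ∪ I = {M1, M2, M3, M4, M5, M6, M7, M8}); total cost 6 + 2 = 8.
The greedy pick I, D, H costs 10; no covering selection beats 8.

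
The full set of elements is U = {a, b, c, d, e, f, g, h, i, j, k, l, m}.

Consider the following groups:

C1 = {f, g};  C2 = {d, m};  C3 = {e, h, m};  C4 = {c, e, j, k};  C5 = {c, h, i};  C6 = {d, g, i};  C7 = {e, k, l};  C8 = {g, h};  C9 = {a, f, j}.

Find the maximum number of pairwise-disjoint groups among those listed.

C2, C7, C8, C9 are pairwise disjoint (C2={d,m}; C7={e,k,l}; C8={g,h}; C9={a,f,j}).
Every remaining group overlaps one of these, and no 5 of the listed groups are pairwise disjoint, so 4 is the maximum.

4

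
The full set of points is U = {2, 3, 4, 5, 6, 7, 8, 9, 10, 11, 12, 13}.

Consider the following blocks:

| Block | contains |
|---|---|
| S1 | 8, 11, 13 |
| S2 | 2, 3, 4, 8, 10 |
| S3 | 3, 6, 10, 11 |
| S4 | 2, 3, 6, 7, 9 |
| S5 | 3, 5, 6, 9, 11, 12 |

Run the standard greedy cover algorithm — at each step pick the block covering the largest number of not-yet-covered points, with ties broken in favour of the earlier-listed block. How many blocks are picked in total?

4

Greedy: pick S5 (covers 6 new) → pick S2 (covers 4 new) → pick S1 (covers 1 new) → pick S4 (covers 1 new). Total picks: 4.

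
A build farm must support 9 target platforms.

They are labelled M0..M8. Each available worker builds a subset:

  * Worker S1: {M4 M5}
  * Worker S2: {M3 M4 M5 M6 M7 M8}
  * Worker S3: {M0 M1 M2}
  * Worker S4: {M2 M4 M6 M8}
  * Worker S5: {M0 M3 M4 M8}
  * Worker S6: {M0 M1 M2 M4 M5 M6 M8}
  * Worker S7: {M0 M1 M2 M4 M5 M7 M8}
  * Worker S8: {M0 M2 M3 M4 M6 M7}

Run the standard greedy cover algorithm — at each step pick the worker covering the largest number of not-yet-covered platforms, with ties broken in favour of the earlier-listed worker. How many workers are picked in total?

Greedy: pick S6 (covers 7 new) → pick S2 (covers 2 new). Total picks: 2.

2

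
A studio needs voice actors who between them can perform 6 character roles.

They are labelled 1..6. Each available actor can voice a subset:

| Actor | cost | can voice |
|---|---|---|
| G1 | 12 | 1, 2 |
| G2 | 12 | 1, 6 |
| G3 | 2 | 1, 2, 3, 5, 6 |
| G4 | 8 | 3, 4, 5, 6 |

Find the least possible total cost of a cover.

10

G3, G4 together cover every role (G3 ∪ G4 = {1, 2, 3, 4, 5, 6}); total cost 2 + 8 = 10.
No covering selection has total cost below 10.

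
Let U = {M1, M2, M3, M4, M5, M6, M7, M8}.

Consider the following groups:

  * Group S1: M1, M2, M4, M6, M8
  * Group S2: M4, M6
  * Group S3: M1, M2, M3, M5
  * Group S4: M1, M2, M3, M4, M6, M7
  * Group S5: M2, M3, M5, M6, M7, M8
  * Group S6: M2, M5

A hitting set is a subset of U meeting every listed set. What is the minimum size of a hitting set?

Take H = {M2, M4}. Each listed group contains at least one of these, so H is a hitting set of size 2.
The groups S2, S3 are pairwise disjoint, so any hitting set needs a separate item for each — at least 2. Hence 2 is optimal.

2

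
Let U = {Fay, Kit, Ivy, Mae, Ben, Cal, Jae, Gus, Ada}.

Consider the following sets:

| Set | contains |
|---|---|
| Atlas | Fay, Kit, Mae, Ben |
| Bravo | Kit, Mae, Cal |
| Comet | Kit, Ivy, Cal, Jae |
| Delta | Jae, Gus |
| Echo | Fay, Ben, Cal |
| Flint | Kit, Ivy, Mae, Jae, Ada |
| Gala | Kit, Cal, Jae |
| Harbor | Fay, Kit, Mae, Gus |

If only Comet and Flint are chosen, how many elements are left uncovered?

Union of Comet, Flint = {Kit, Ivy, Mae, Cal, Jae, Ada}.
Not covered: Fay, Ben, Gus — 3 elements.

3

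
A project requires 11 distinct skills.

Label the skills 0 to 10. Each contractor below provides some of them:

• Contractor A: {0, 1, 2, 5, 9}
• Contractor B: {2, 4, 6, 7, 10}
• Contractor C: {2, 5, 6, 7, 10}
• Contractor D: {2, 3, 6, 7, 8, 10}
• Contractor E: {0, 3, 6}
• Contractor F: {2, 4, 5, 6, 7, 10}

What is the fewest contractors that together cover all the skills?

3

Take {A, B, D}. Their union is {0, 1, 2, 3, 4, 5, 6, 7, 8, 9, 10}, which is all 11 skills.
Only A contains 1, so A is forced; the remaining 6 skills need at least 2 more contractors (each remaining contractor adds at most 5) — so at least 3 contractors are needed, and 3 is optimal.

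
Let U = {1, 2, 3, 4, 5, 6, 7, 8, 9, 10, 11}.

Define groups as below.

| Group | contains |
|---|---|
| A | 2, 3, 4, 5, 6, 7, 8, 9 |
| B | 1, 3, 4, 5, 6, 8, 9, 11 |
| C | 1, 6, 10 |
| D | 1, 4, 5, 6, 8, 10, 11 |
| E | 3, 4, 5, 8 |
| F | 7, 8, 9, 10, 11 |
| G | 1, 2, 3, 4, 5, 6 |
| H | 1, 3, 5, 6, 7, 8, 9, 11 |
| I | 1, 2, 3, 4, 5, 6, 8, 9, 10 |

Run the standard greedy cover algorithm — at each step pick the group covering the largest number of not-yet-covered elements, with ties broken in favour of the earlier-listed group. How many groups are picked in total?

2

Greedy: pick I (covers 9 new) → pick F (covers 2 new). Total picks: 2.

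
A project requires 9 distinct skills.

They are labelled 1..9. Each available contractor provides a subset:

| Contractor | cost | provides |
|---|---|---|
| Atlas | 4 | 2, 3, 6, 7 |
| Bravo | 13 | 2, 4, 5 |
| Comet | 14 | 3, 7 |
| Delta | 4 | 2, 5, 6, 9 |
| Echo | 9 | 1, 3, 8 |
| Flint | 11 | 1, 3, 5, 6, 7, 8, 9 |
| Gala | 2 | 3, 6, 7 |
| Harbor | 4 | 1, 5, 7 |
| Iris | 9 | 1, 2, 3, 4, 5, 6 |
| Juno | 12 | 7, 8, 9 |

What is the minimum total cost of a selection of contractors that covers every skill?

20

Flint, Iris together cover every skill (Flint ∪ Iris = {1, 2, 3, 4, 5, 6, 7, 8, 9}); total cost 11 + 9 = 20.
The greedy pick Gala, Delta, Harbor, Echo, Iris costs 28; no covering selection beats 20.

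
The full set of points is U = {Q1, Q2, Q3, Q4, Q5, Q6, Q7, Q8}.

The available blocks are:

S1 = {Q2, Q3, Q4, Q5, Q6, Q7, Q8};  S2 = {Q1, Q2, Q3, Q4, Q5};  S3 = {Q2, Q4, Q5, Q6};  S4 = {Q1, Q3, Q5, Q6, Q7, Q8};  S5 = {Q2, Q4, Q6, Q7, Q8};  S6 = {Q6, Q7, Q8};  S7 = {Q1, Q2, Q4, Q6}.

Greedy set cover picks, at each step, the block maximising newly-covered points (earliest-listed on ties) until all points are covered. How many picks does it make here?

2

Greedy: pick S1 (covers 7 new) → pick S2 (covers 1 new). Total picks: 2.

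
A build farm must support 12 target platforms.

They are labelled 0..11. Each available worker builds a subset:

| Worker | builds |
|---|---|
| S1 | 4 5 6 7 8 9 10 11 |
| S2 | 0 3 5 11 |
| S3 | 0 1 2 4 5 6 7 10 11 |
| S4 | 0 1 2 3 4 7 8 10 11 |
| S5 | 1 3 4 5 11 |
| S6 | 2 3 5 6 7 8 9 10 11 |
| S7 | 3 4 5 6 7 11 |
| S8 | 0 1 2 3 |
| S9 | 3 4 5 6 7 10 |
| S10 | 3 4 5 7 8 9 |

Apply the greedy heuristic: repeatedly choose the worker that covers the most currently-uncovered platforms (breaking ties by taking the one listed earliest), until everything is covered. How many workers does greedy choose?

2

Greedy: pick S3 (covers 9 new) → pick S6 (covers 3 new). Total picks: 2.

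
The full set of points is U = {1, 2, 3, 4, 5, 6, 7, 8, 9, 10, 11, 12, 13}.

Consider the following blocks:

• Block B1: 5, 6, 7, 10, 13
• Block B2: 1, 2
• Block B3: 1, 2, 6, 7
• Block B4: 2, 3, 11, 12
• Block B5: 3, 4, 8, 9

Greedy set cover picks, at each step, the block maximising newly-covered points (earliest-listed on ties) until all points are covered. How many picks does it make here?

Greedy: pick B1 (covers 5 new) → pick B4 (covers 4 new) → pick B5 (covers 3 new) → pick B2 (covers 1 new). Total picks: 4.

4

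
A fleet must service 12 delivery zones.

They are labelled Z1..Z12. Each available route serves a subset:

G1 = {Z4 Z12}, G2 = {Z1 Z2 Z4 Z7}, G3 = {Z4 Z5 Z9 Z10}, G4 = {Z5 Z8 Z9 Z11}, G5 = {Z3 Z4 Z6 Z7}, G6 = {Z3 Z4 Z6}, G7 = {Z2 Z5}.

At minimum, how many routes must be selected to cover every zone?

G1 and G2 and G3 and G4 and G6 together: G1 ∪ G2 ∪ G3 ∪ G4 ∪ G6 = {Z1, Z2, Z3, Z4, Z5, Z6, Z7, Z8, Z9, Z10, Z11, Z12} — every zone is covered.
No 4 of the 7 routes cover everything (all 35 combinations miss at least one zone), so 5 is optimal.

5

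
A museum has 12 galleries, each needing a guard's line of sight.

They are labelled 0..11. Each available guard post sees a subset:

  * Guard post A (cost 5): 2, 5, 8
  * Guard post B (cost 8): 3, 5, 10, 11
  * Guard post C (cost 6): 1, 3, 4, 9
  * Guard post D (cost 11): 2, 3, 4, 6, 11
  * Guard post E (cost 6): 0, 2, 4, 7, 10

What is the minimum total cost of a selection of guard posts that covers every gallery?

A, C, D, E together cover every gallery (A ∪ C ∪ D ∪ E = {0, 1, 2, 3, 4, 5, 6, 7, 8, 9, 10, 11}); total cost 5 + 6 + 11 + 6 = 28.
No covering selection has total cost below 28.

28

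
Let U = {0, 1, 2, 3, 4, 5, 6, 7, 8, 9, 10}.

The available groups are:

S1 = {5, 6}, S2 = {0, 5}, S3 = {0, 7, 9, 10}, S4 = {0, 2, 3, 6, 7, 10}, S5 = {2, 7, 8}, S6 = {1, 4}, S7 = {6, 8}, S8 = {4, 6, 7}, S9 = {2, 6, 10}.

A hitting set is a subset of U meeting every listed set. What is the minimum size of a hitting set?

Take H = {0, 1, 6, 7}. Each listed group contains at least one of these, so H is a hitting set of size 4.
No choice of 3 elements meets every group, so 4 is the minimum.

4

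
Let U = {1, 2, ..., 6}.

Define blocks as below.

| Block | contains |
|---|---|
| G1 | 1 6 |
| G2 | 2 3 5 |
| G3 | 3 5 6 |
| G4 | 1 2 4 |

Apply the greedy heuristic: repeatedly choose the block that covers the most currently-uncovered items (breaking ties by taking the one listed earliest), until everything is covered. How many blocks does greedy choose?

3

Greedy: pick G2 (covers 3 new) → pick G1 (covers 2 new) → pick G4 (covers 1 new). Total picks: 3.
(The true minimum cover uses only 2 blocks, so greedy is not optimal here.)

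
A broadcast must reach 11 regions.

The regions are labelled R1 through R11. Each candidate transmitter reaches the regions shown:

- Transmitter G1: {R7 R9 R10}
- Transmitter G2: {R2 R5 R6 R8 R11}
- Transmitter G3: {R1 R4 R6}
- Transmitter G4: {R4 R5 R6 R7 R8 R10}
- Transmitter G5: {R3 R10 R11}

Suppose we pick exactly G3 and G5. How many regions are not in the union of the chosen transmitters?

Union of G3, G5 = {R1, R3, R4, R6, R10, R11}.
Not covered: R2, R5, R7, R8, R9 — 5 regions.

5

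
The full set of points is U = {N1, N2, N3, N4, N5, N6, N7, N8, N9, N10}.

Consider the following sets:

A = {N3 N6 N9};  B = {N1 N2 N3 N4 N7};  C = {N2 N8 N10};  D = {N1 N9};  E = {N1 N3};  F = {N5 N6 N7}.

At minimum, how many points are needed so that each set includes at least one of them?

Take H = {N1, N2, N6}. Each listed set contains at least one of these, so H is a hitting set of size 3.
The sets C, E, F are pairwise disjoint, so any hitting set needs a separate point for each — at least 3. Hence 3 is optimal.

3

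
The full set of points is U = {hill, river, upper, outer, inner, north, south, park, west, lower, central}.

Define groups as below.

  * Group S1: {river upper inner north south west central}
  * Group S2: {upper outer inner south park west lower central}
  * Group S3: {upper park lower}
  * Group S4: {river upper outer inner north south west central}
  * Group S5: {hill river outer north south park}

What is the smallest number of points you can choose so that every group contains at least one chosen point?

2

The 2 points {upper, park} hit every group.
No single point lies in every group, so at least 2 are needed and 2 is optimal.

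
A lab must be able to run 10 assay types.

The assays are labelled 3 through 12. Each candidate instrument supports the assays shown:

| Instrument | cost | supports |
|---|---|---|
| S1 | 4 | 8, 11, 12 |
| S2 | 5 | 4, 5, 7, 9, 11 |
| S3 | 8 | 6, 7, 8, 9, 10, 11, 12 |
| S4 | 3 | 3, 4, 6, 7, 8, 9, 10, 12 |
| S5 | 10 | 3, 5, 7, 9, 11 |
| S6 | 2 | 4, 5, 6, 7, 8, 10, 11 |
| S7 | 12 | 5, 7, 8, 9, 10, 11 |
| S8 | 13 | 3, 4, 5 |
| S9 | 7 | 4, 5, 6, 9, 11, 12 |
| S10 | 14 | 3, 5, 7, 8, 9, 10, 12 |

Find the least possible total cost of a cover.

5

S4, S6 together cover every assay (S4 ∪ S6 = {3, 4, 5, 6, 7, 8, 9, 10, 11, 12}); total cost 3 + 2 = 5.
No covering selection has total cost below 5.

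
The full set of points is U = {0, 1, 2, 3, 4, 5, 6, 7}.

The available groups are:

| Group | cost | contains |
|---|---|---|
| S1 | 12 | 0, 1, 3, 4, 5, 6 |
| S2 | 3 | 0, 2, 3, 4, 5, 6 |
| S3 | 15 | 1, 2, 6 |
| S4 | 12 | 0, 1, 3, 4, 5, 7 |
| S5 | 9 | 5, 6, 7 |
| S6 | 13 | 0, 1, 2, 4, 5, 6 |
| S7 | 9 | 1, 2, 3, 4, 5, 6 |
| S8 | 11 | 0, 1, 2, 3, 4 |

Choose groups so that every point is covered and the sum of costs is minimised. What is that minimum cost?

15

S2, S4 together cover every point (S2 ∪ S4 = {0, 1, 2, 3, 4, 5, 6, 7}); total cost 3 + 12 = 15.
No covering selection has total cost below 15.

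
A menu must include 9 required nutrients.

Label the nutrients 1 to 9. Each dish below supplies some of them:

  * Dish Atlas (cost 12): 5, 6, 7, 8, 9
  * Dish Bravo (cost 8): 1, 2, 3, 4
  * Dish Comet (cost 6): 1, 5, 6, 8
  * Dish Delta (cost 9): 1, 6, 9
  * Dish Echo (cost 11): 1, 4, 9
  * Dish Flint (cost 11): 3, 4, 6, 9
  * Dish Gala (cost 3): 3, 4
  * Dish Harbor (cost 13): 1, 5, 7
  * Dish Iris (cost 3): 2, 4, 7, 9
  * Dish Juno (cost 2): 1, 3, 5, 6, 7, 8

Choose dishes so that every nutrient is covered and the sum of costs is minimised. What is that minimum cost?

Iris, Juno together cover every nutrient (Iris ∪ Juno = {1, 2, 3, 4, 5, 6, 7, 8, 9}); total cost 3 + 2 = 5.
No covering selection has total cost below 5.

5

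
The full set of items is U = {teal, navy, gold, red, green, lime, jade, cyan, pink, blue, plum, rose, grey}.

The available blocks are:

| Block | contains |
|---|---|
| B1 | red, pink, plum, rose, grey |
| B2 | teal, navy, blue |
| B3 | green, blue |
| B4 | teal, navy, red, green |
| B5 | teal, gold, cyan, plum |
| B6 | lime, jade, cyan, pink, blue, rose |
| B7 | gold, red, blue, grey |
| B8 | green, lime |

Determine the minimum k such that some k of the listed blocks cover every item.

4

B1, B4, B6, and B7 cover everything between them: the union {teal, navy, gold, red, green, lime, jade, cyan, pink, blue, plum, rose, grey} is all of U.
No 3 of the 8 blocks cover everything (all 56 combinations miss at least one item), so 4 is optimal.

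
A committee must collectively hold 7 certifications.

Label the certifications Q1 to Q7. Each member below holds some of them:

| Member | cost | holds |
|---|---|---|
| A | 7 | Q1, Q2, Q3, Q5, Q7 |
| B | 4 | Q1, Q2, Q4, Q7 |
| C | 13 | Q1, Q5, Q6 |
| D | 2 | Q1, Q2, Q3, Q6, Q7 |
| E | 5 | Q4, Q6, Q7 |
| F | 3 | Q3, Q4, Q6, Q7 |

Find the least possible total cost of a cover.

A, F together cover every certification (A ∪ F = {Q1, Q2, Q3, Q4, Q5, Q6, Q7}); total cost 7 + 3 = 10.
The greedy pick D, F, A costs 12; no covering selection beats 10.

10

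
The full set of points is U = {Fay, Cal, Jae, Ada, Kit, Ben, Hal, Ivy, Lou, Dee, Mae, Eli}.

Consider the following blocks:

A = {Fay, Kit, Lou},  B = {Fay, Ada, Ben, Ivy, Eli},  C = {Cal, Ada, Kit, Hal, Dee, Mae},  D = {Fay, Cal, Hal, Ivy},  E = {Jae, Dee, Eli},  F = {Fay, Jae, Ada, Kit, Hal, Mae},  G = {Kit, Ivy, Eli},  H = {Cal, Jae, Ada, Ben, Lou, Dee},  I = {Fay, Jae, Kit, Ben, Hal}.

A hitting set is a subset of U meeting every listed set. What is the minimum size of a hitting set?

3

The 3 points {Fay, Ivy, Dee} hit every block.
No choice of 2 points meets every block, so 3 is the minimum.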